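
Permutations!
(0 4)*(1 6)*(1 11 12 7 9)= (0 4)(1 6 11 12 7 9)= [4, 6, 2, 3, 0, 5, 11, 9, 8, 1, 10, 12, 7]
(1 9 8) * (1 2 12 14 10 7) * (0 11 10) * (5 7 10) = (0 11 5 7 1 9 8 2 12 14) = [11, 9, 12, 3, 4, 7, 6, 1, 2, 8, 10, 5, 14, 13, 0]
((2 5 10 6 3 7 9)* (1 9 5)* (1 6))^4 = ((1 9 2 6 3 7 5 10))^4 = (1 3)(2 5)(6 10)(7 9)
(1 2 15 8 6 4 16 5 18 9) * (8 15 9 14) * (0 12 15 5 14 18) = (18)(0 12 15 5)(1 2 9)(4 16 14 8 6) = [12, 2, 9, 3, 16, 0, 4, 7, 6, 1, 10, 11, 15, 13, 8, 5, 14, 17, 18]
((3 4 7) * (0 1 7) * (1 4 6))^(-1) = ((0 4)(1 7 3 6))^(-1) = (0 4)(1 6 3 7)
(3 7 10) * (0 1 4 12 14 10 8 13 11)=[1, 4, 2, 7, 12, 5, 6, 8, 13, 9, 3, 0, 14, 11, 10]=(0 1 4 12 14 10 3 7 8 13 11)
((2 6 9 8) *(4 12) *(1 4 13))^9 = (1 4 12 13)(2 6 9 8)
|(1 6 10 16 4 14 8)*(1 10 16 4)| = |(1 6 16)(4 14 8 10)| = 12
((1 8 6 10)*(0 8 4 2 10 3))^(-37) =(0 3 6 8)(1 10 2 4)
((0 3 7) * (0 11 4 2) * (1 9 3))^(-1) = (0 2 4 11 7 3 9 1)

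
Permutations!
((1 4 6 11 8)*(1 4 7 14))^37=(1 7 14)(4 6 11 8)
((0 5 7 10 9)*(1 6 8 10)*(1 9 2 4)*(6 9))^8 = ((0 5 7 6 8 10 2 4 1 9))^8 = (0 1 2 8 7)(4 10 6 5 9)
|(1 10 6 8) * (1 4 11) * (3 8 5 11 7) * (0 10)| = |(0 10 6 5 11 1)(3 8 4 7)| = 12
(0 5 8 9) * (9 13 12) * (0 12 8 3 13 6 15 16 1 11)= (0 5 3 13 8 6 15 16 1 11)(9 12)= [5, 11, 2, 13, 4, 3, 15, 7, 6, 12, 10, 0, 9, 8, 14, 16, 1]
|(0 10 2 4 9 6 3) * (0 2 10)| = |(10)(2 4 9 6 3)| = 5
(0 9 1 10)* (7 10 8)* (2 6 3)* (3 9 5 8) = (0 5 8 7 10)(1 3 2 6 9) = [5, 3, 6, 2, 4, 8, 9, 10, 7, 1, 0]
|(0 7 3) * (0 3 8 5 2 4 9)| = |(0 7 8 5 2 4 9)| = 7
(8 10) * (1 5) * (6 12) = (1 5)(6 12)(8 10) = [0, 5, 2, 3, 4, 1, 12, 7, 10, 9, 8, 11, 6]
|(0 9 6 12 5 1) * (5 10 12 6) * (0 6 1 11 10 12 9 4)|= |(12)(0 4)(1 6)(5 11 10 9)|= 4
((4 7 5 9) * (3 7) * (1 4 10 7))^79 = ((1 4 3)(5 9 10 7))^79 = (1 4 3)(5 7 10 9)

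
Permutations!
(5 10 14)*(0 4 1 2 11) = (0 4 1 2 11)(5 10 14) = [4, 2, 11, 3, 1, 10, 6, 7, 8, 9, 14, 0, 12, 13, 5]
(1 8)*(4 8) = (1 4 8) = [0, 4, 2, 3, 8, 5, 6, 7, 1]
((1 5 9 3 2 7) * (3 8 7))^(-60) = ((1 5 9 8 7)(2 3))^(-60) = (9)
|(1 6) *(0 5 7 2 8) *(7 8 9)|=6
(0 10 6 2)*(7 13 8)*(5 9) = (0 10 6 2)(5 9)(7 13 8) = [10, 1, 0, 3, 4, 9, 2, 13, 7, 5, 6, 11, 12, 8]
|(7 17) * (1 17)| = 3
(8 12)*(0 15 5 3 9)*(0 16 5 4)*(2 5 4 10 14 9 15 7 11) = (0 7 11 2 5 3 15 10 14 9 16 4)(8 12) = [7, 1, 5, 15, 0, 3, 6, 11, 12, 16, 14, 2, 8, 13, 9, 10, 4]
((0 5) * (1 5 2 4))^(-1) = ((0 2 4 1 5))^(-1) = (0 5 1 4 2)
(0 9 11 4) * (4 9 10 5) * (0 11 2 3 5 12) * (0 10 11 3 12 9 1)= (0 11 1)(2 12 10 9)(3 5 4)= [11, 0, 12, 5, 3, 4, 6, 7, 8, 2, 9, 1, 10]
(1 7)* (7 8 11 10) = [0, 8, 2, 3, 4, 5, 6, 1, 11, 9, 7, 10] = (1 8 11 10 7)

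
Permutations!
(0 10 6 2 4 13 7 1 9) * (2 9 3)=(0 10 6 9)(1 3 2 4 13 7)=[10, 3, 4, 2, 13, 5, 9, 1, 8, 0, 6, 11, 12, 7]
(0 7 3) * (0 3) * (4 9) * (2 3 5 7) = (0 2 3 5 7)(4 9) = [2, 1, 3, 5, 9, 7, 6, 0, 8, 4]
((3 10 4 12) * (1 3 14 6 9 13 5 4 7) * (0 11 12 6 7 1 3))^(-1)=((0 11 12 14 7 3 10 1)(4 6 9 13 5))^(-1)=(0 1 10 3 7 14 12 11)(4 5 13 9 6)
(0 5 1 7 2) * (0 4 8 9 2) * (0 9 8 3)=[5, 7, 4, 0, 3, 1, 6, 9, 8, 2]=(0 5 1 7 9 2 4 3)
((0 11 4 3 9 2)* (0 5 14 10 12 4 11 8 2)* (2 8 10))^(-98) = (0 3 12)(2 5 14)(4 10 9)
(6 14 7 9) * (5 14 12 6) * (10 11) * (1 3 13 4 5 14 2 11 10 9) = (1 3 13 4 5 2 11 9 14 7)(6 12) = [0, 3, 11, 13, 5, 2, 12, 1, 8, 14, 10, 9, 6, 4, 7]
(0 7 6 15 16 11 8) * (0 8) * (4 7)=(0 4 7 6 15 16 11)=[4, 1, 2, 3, 7, 5, 15, 6, 8, 9, 10, 0, 12, 13, 14, 16, 11]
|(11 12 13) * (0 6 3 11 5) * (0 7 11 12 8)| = |(0 6 3 12 13 5 7 11 8)| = 9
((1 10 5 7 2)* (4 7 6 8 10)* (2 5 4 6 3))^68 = (1 7 6 5 8 3 10 2 4)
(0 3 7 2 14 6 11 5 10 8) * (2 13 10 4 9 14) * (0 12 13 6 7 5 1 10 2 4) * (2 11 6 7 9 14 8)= (0 3 5)(1 10 2 4 14 9 8 12 13 11)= [3, 10, 4, 5, 14, 0, 6, 7, 12, 8, 2, 1, 13, 11, 9]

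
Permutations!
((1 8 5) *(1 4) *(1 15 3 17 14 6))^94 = (1 15 6 4 14 5 17 8 3)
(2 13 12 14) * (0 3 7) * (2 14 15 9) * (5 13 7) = [3, 1, 7, 5, 4, 13, 6, 0, 8, 2, 10, 11, 15, 12, 14, 9] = (0 3 5 13 12 15 9 2 7)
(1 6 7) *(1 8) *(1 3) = (1 6 7 8 3) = [0, 6, 2, 1, 4, 5, 7, 8, 3]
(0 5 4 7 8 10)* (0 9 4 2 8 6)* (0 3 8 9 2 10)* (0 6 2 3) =(0 5 10 3 8 6)(2 9 4 7) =[5, 1, 9, 8, 7, 10, 0, 2, 6, 4, 3]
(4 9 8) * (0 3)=[3, 1, 2, 0, 9, 5, 6, 7, 4, 8]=(0 3)(4 9 8)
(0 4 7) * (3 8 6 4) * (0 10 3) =(3 8 6 4 7 10) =[0, 1, 2, 8, 7, 5, 4, 10, 6, 9, 3]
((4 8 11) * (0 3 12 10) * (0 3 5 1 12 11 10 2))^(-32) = (0 12 5 2 1)(3 8 11 10 4)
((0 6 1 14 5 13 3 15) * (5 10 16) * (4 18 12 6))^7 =(0 10 4 16 18 5 12 13 6 3 1 15 14)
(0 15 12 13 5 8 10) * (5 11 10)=(0 15 12 13 11 10)(5 8)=[15, 1, 2, 3, 4, 8, 6, 7, 5, 9, 0, 10, 13, 11, 14, 12]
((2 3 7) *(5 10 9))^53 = (2 7 3)(5 9 10)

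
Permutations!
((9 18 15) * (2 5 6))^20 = (2 6 5)(9 15 18)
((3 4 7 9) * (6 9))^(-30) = (9)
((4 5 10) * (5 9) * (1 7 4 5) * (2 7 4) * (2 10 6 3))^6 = (10)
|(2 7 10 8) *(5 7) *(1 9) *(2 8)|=|(1 9)(2 5 7 10)|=4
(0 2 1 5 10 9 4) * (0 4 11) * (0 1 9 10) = (0 2 9 11 1 5) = [2, 5, 9, 3, 4, 0, 6, 7, 8, 11, 10, 1]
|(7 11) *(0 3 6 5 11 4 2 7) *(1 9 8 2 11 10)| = 12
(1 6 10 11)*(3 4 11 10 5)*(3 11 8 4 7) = [0, 6, 2, 7, 8, 11, 5, 3, 4, 9, 10, 1] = (1 6 5 11)(3 7)(4 8)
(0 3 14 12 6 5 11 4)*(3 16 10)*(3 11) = (0 16 10 11 4)(3 14 12 6 5) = [16, 1, 2, 14, 0, 3, 5, 7, 8, 9, 11, 4, 6, 13, 12, 15, 10]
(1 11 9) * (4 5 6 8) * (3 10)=(1 11 9)(3 10)(4 5 6 8)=[0, 11, 2, 10, 5, 6, 8, 7, 4, 1, 3, 9]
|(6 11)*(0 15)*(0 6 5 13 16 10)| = 8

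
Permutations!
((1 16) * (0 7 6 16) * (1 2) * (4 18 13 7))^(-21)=((0 4 18 13 7 6 16 2 1))^(-21)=(0 16 13)(1 6 18)(2 7 4)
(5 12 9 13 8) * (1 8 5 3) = (1 8 3)(5 12 9 13) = [0, 8, 2, 1, 4, 12, 6, 7, 3, 13, 10, 11, 9, 5]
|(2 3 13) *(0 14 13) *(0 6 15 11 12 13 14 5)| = 14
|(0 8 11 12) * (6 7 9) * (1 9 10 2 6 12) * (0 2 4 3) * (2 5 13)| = 14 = |(0 8 11 1 9 12 5 13 2 6 7 10 4 3)|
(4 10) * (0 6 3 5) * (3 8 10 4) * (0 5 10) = (0 6 8)(3 10) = [6, 1, 2, 10, 4, 5, 8, 7, 0, 9, 3]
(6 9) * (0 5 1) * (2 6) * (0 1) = (0 5)(2 6 9) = [5, 1, 6, 3, 4, 0, 9, 7, 8, 2]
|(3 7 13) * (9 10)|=6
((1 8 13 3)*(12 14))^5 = (1 8 13 3)(12 14)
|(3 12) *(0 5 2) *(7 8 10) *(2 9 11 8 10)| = 6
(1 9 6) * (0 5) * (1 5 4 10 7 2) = (0 4 10 7 2 1 9 6 5) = [4, 9, 1, 3, 10, 0, 5, 2, 8, 6, 7]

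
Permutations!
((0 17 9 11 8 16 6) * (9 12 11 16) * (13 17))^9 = ((0 13 17 12 11 8 9 16 6))^9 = (17)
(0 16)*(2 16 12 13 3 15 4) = (0 12 13 3 15 4 2 16) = [12, 1, 16, 15, 2, 5, 6, 7, 8, 9, 10, 11, 13, 3, 14, 4, 0]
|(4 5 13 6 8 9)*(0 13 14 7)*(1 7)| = 10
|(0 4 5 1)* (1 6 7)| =6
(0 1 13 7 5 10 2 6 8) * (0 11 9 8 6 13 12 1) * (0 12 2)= [12, 2, 13, 3, 4, 10, 6, 5, 11, 8, 0, 9, 1, 7]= (0 12 1 2 13 7 5 10)(8 11 9)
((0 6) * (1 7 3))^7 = (0 6)(1 7 3)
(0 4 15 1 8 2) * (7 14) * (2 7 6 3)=(0 4 15 1 8 7 14 6 3 2)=[4, 8, 0, 2, 15, 5, 3, 14, 7, 9, 10, 11, 12, 13, 6, 1]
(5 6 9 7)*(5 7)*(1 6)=(1 6 9 5)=[0, 6, 2, 3, 4, 1, 9, 7, 8, 5]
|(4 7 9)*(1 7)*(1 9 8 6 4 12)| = |(1 7 8 6 4 9 12)| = 7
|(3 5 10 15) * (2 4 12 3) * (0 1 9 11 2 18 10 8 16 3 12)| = |(0 1 9 11 2 4)(3 5 8 16)(10 15 18)| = 12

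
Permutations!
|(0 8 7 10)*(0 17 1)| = 6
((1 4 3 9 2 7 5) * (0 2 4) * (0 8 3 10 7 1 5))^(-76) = (0 9 2 4 1 10 8 7 3)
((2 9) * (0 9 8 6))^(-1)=(0 6 8 2 9)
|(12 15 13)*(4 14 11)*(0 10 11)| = |(0 10 11 4 14)(12 15 13)| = 15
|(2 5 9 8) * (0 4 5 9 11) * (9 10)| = 4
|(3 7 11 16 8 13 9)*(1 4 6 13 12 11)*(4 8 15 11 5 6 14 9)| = |(1 8 12 5 6 13 4 14 9 3 7)(11 16 15)| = 33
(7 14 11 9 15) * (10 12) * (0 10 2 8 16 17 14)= (0 10 12 2 8 16 17 14 11 9 15 7)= [10, 1, 8, 3, 4, 5, 6, 0, 16, 15, 12, 9, 2, 13, 11, 7, 17, 14]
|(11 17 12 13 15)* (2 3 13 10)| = 8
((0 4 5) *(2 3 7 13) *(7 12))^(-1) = (0 5 4)(2 13 7 12 3)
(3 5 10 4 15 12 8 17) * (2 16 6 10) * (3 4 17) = (2 16 6 10 17 4 15 12 8 3 5) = [0, 1, 16, 5, 15, 2, 10, 7, 3, 9, 17, 11, 8, 13, 14, 12, 6, 4]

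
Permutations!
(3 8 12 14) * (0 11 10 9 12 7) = (0 11 10 9 12 14 3 8 7) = [11, 1, 2, 8, 4, 5, 6, 0, 7, 12, 9, 10, 14, 13, 3]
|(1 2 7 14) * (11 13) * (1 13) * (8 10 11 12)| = |(1 2 7 14 13 12 8 10 11)| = 9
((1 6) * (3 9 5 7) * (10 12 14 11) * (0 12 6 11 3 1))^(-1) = (0 6 10 11 1 7 5 9 3 14 12)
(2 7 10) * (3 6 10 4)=[0, 1, 7, 6, 3, 5, 10, 4, 8, 9, 2]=(2 7 4 3 6 10)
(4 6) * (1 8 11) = (1 8 11)(4 6) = [0, 8, 2, 3, 6, 5, 4, 7, 11, 9, 10, 1]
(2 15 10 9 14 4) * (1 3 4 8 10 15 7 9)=(15)(1 3 4 2 7 9 14 8 10)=[0, 3, 7, 4, 2, 5, 6, 9, 10, 14, 1, 11, 12, 13, 8, 15]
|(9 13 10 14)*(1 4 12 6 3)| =|(1 4 12 6 3)(9 13 10 14)| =20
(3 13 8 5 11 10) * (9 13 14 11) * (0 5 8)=(0 5 9 13)(3 14 11 10)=[5, 1, 2, 14, 4, 9, 6, 7, 8, 13, 3, 10, 12, 0, 11]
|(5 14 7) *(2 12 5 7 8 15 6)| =|(2 12 5 14 8 15 6)| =7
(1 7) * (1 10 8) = (1 7 10 8) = [0, 7, 2, 3, 4, 5, 6, 10, 1, 9, 8]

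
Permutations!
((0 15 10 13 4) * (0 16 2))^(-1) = ((0 15 10 13 4 16 2))^(-1) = (0 2 16 4 13 10 15)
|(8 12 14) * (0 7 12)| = 5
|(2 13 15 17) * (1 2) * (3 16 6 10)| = 20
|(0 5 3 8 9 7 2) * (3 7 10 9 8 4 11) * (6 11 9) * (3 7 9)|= 8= |(0 5 9 10 6 11 7 2)(3 4)|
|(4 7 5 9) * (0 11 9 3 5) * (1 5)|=15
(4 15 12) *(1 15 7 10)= (1 15 12 4 7 10)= [0, 15, 2, 3, 7, 5, 6, 10, 8, 9, 1, 11, 4, 13, 14, 12]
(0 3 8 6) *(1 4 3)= [1, 4, 2, 8, 3, 5, 0, 7, 6]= (0 1 4 3 8 6)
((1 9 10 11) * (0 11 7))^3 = ((0 11 1 9 10 7))^3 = (0 9)(1 7)(10 11)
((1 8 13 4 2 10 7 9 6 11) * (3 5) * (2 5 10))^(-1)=((1 8 13 4 5 3 10 7 9 6 11))^(-1)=(1 11 6 9 7 10 3 5 4 13 8)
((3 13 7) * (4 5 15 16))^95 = (3 7 13)(4 16 15 5)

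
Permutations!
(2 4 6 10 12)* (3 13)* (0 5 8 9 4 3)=(0 5 8 9 4 6 10 12 2 3 13)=[5, 1, 3, 13, 6, 8, 10, 7, 9, 4, 12, 11, 2, 0]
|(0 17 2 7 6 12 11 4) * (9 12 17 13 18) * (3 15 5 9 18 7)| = |(18)(0 13 7 6 17 2 3 15 5 9 12 11 4)| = 13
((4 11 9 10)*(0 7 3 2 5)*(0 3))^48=((0 7)(2 5 3)(4 11 9 10))^48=(11)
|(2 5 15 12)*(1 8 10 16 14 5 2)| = |(1 8 10 16 14 5 15 12)| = 8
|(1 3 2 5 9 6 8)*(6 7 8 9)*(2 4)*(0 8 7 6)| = 14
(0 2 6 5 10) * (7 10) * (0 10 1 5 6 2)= (10)(1 5 7)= [0, 5, 2, 3, 4, 7, 6, 1, 8, 9, 10]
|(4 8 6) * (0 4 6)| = |(0 4 8)| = 3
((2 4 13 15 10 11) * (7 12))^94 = (2 10 13)(4 11 15)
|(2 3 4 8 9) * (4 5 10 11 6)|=9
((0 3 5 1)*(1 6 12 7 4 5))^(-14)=((0 3 1)(4 5 6 12 7))^(-14)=(0 3 1)(4 5 6 12 7)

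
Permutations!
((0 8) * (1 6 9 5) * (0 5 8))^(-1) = ((1 6 9 8 5))^(-1) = (1 5 8 9 6)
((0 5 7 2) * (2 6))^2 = ((0 5 7 6 2))^2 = (0 7 2 5 6)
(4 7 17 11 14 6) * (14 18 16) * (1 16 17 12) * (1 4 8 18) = (1 16 14 6 8 18 17 11)(4 7 12) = [0, 16, 2, 3, 7, 5, 8, 12, 18, 9, 10, 1, 4, 13, 6, 15, 14, 11, 17]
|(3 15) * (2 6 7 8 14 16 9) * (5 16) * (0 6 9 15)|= |(0 6 7 8 14 5 16 15 3)(2 9)|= 18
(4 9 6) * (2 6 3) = (2 6 4 9 3) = [0, 1, 6, 2, 9, 5, 4, 7, 8, 3]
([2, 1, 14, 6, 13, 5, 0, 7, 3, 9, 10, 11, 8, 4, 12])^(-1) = (0 6 3 8 12 14 2)(4 13)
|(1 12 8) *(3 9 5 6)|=|(1 12 8)(3 9 5 6)|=12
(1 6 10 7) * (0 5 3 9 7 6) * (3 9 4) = (0 5 9 7 1)(3 4)(6 10) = [5, 0, 2, 4, 3, 9, 10, 1, 8, 7, 6]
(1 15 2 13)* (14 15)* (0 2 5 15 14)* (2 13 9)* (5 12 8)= (0 13 1)(2 9)(5 15 12 8)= [13, 0, 9, 3, 4, 15, 6, 7, 5, 2, 10, 11, 8, 1, 14, 12]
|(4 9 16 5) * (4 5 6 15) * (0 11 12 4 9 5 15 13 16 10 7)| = 9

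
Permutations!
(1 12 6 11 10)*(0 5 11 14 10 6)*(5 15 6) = (0 15 6 14 10 1 12)(5 11) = [15, 12, 2, 3, 4, 11, 14, 7, 8, 9, 1, 5, 0, 13, 10, 6]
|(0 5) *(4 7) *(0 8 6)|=|(0 5 8 6)(4 7)|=4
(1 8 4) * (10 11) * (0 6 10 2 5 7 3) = (0 6 10 11 2 5 7 3)(1 8 4) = [6, 8, 5, 0, 1, 7, 10, 3, 4, 9, 11, 2]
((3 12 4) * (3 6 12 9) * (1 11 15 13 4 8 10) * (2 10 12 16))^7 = ((1 11 15 13 4 6 16 2 10)(3 9)(8 12))^7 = (1 2 6 13 11 10 16 4 15)(3 9)(8 12)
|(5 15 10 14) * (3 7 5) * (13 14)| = 7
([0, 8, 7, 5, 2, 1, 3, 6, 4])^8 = (8)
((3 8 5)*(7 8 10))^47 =((3 10 7 8 5))^47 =(3 7 5 10 8)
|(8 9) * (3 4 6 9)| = 5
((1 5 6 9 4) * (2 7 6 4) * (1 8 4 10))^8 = (1 10 5)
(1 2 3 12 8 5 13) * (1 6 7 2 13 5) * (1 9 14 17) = (1 13 6 7 2 3 12 8 9 14 17) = [0, 13, 3, 12, 4, 5, 7, 2, 9, 14, 10, 11, 8, 6, 17, 15, 16, 1]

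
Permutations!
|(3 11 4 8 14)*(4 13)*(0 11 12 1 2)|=10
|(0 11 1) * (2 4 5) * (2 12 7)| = 15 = |(0 11 1)(2 4 5 12 7)|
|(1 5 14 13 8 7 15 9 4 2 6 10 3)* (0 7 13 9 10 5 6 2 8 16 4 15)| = |(0 7)(1 6 5 14 9 15 10 3)(4 8 13 16)| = 8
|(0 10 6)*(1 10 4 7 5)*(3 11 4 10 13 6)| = |(0 10 3 11 4 7 5 1 13 6)| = 10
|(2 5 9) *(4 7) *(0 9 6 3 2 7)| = 4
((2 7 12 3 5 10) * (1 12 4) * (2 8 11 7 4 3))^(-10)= (1 2)(3 10 11)(4 12)(5 8 7)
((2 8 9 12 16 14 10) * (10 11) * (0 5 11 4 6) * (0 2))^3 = ((0 5 11 10)(2 8 9 12 16 14 4 6))^3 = (0 10 11 5)(2 12 4 8 16 6 9 14)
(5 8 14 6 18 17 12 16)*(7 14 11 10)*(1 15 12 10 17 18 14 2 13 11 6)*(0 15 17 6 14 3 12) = (18)(0 15)(1 17 10 7 2 13 11 6 3 12 16 5 8 14) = [15, 17, 13, 12, 4, 8, 3, 2, 14, 9, 7, 6, 16, 11, 1, 0, 5, 10, 18]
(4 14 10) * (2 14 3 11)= (2 14 10 4 3 11)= [0, 1, 14, 11, 3, 5, 6, 7, 8, 9, 4, 2, 12, 13, 10]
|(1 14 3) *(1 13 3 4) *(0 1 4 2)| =|(0 1 14 2)(3 13)| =4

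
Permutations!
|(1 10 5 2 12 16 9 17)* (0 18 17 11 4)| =|(0 18 17 1 10 5 2 12 16 9 11 4)| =12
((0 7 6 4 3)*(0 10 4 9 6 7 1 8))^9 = ((0 1 8)(3 10 4)(6 9))^9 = (10)(6 9)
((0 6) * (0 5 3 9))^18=(0 3 6 9 5)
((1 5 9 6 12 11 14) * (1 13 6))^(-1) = ((1 5 9)(6 12 11 14 13))^(-1) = (1 9 5)(6 13 14 11 12)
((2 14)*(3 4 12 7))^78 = ((2 14)(3 4 12 7))^78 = (14)(3 12)(4 7)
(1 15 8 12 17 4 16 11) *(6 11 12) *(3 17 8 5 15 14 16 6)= (1 14 16 12 8 3 17 4 6 11)(5 15)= [0, 14, 2, 17, 6, 15, 11, 7, 3, 9, 10, 1, 8, 13, 16, 5, 12, 4]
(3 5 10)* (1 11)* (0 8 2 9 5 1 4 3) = (0 8 2 9 5 10)(1 11 4 3) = [8, 11, 9, 1, 3, 10, 6, 7, 2, 5, 0, 4]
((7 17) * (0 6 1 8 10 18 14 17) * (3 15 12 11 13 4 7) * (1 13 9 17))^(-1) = ((0 6 13 4 7)(1 8 10 18 14)(3 15 12 11 9 17))^(-1) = (0 7 4 13 6)(1 14 18 10 8)(3 17 9 11 12 15)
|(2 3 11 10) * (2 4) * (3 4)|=6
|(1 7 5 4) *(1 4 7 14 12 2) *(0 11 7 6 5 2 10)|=|(0 11 7 2 1 14 12 10)(5 6)|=8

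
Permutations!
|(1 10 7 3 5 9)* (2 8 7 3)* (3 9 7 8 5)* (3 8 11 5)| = |(1 10 9)(2 3 8 11 5 7)| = 6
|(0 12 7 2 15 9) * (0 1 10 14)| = 9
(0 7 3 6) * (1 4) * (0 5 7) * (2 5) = [0, 4, 5, 6, 1, 7, 2, 3] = (1 4)(2 5 7 3 6)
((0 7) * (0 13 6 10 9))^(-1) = (0 9 10 6 13 7)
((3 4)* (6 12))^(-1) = (3 4)(6 12)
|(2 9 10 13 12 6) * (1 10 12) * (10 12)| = 7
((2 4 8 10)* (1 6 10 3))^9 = (1 10 4 3 6 2 8)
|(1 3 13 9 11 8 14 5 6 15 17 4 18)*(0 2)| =|(0 2)(1 3 13 9 11 8 14 5 6 15 17 4 18)| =26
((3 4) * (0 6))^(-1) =(0 6)(3 4)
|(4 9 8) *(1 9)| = 4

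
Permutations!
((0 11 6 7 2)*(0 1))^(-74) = (0 2 6)(1 7 11)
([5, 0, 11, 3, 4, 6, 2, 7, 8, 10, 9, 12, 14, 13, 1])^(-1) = (0 1 14 12 11 2 6 5)(9 10)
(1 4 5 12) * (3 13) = (1 4 5 12)(3 13) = [0, 4, 2, 13, 5, 12, 6, 7, 8, 9, 10, 11, 1, 3]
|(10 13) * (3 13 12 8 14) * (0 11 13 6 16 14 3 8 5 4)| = 35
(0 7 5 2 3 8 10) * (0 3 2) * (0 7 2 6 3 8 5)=[2, 1, 6, 5, 4, 7, 3, 0, 10, 9, 8]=(0 2 6 3 5 7)(8 10)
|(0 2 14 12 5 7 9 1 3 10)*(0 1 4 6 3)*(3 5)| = |(0 2 14 12 3 10 1)(4 6 5 7 9)| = 35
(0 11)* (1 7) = (0 11)(1 7) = [11, 7, 2, 3, 4, 5, 6, 1, 8, 9, 10, 0]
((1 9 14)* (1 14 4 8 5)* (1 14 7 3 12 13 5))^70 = (1 4)(3 14 13)(5 12 7)(8 9)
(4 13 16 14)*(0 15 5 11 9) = (0 15 5 11 9)(4 13 16 14) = [15, 1, 2, 3, 13, 11, 6, 7, 8, 0, 10, 9, 12, 16, 4, 5, 14]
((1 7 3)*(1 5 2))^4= (1 2 5 3 7)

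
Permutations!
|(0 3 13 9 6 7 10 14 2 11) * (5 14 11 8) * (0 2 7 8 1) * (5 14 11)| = 13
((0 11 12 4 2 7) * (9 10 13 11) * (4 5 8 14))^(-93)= ((0 9 10 13 11 12 5 8 14 4 2 7))^(-93)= (0 13 5 4)(2 9 11 8)(7 10 12 14)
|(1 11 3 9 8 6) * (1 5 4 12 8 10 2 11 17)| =|(1 17)(2 11 3 9 10)(4 12 8 6 5)| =10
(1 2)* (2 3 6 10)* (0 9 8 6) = (0 9 8 6 10 2 1 3) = [9, 3, 1, 0, 4, 5, 10, 7, 6, 8, 2]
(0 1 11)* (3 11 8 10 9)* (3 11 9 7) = [1, 8, 2, 9, 4, 5, 6, 3, 10, 11, 7, 0] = (0 1 8 10 7 3 9 11)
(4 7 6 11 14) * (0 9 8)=(0 9 8)(4 7 6 11 14)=[9, 1, 2, 3, 7, 5, 11, 6, 0, 8, 10, 14, 12, 13, 4]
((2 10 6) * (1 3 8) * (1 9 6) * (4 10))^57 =(1 3 8 9 6 2 4 10)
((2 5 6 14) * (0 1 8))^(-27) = (2 5 6 14)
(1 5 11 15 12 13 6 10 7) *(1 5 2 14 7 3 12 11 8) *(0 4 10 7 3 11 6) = (0 4 10 11 15 6 7 5 8 1 2 14 3 12 13) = [4, 2, 14, 12, 10, 8, 7, 5, 1, 9, 11, 15, 13, 0, 3, 6]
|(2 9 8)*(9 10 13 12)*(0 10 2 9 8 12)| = 3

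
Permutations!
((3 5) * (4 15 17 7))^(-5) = ((3 5)(4 15 17 7))^(-5) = (3 5)(4 7 17 15)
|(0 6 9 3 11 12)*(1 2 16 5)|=12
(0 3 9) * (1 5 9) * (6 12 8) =(0 3 1 5 9)(6 12 8) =[3, 5, 2, 1, 4, 9, 12, 7, 6, 0, 10, 11, 8]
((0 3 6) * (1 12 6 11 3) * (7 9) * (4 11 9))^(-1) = ((0 1 12 6)(3 9 7 4 11))^(-1) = (0 6 12 1)(3 11 4 7 9)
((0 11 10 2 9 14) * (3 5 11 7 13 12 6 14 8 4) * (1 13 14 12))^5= ((0 7 14)(1 13)(2 9 8 4 3 5 11 10)(6 12))^5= (0 14 7)(1 13)(2 5 8 10 3 9 11 4)(6 12)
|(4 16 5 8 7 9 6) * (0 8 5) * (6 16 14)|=|(0 8 7 9 16)(4 14 6)|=15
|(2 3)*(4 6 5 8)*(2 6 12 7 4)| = |(2 3 6 5 8)(4 12 7)| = 15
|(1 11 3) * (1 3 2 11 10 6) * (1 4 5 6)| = |(1 10)(2 11)(4 5 6)| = 6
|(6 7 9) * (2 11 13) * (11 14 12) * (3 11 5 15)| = |(2 14 12 5 15 3 11 13)(6 7 9)| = 24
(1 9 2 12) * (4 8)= (1 9 2 12)(4 8)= [0, 9, 12, 3, 8, 5, 6, 7, 4, 2, 10, 11, 1]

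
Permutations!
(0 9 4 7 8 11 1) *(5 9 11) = (0 11 1)(4 7 8 5 9) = [11, 0, 2, 3, 7, 9, 6, 8, 5, 4, 10, 1]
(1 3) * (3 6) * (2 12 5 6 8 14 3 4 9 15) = [0, 8, 12, 1, 9, 6, 4, 7, 14, 15, 10, 11, 5, 13, 3, 2] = (1 8 14 3)(2 12 5 6 4 9 15)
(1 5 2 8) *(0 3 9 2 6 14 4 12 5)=(0 3 9 2 8 1)(4 12 5 6 14)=[3, 0, 8, 9, 12, 6, 14, 7, 1, 2, 10, 11, 5, 13, 4]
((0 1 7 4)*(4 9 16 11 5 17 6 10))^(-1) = ((0 1 7 9 16 11 5 17 6 10 4))^(-1) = (0 4 10 6 17 5 11 16 9 7 1)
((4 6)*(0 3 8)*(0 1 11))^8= (0 1 3 11 8)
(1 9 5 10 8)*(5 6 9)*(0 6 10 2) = (0 6 9 10 8 1 5 2) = [6, 5, 0, 3, 4, 2, 9, 7, 1, 10, 8]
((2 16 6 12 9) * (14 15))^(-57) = (2 12 16 9 6)(14 15)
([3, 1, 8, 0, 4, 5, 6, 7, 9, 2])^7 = [3, 1, 8, 0, 4, 5, 6, 7, 9, 2]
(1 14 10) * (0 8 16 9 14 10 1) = (0 8 16 9 14 1 10) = [8, 10, 2, 3, 4, 5, 6, 7, 16, 14, 0, 11, 12, 13, 1, 15, 9]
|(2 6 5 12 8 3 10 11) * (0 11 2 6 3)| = |(0 11 6 5 12 8)(2 3 10)| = 6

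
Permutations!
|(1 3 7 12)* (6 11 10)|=|(1 3 7 12)(6 11 10)|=12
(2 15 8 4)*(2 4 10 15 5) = (2 5)(8 10 15) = [0, 1, 5, 3, 4, 2, 6, 7, 10, 9, 15, 11, 12, 13, 14, 8]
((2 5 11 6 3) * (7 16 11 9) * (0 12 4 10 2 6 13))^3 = (0 10 9 11 12 2 7 13 4 5 16)(3 6) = ((0 12 4 10 2 5 9 7 16 11 13)(3 6))^3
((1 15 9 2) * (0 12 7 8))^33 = ((0 12 7 8)(1 15 9 2))^33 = (0 12 7 8)(1 15 9 2)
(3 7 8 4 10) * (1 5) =(1 5)(3 7 8 4 10) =[0, 5, 2, 7, 10, 1, 6, 8, 4, 9, 3]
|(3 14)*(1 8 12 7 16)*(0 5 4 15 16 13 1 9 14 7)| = 13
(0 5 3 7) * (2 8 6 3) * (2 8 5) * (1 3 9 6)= [2, 3, 5, 7, 4, 8, 9, 0, 1, 6]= (0 2 5 8 1 3 7)(6 9)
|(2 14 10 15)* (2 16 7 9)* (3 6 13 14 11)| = 11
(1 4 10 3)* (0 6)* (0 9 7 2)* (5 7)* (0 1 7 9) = (0 6)(1 4 10 3 7 2)(5 9) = [6, 4, 1, 7, 10, 9, 0, 2, 8, 5, 3]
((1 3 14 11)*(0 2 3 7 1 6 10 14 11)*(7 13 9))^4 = (0 6 2 10 3 14 11)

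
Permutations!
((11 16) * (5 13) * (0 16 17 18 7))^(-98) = (0 18 11)(7 17 16)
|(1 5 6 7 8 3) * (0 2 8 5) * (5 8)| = 8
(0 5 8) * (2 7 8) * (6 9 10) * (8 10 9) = (0 5 2 7 10 6 8) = [5, 1, 7, 3, 4, 2, 8, 10, 0, 9, 6]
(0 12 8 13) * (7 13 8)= (0 12 7 13)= [12, 1, 2, 3, 4, 5, 6, 13, 8, 9, 10, 11, 7, 0]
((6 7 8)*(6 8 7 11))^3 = ((6 11))^3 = (6 11)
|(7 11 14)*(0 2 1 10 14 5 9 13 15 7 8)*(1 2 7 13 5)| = |(0 7 11 1 10 14 8)(5 9)(13 15)| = 14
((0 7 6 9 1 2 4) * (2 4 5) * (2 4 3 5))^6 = (0 5 1 6)(3 9 7 4)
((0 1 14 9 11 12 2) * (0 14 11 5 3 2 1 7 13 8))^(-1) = (0 8 13 7)(1 12 11)(2 3 5 9 14)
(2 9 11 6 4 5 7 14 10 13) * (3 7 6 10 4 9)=(2 3 7 14 4 5 6 9 11 10 13)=[0, 1, 3, 7, 5, 6, 9, 14, 8, 11, 13, 10, 12, 2, 4]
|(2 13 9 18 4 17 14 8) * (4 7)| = 9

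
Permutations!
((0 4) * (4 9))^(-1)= ((0 9 4))^(-1)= (0 4 9)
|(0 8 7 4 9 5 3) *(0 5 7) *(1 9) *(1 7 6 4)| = 10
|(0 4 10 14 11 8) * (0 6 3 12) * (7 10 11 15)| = 28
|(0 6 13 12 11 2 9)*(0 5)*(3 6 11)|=20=|(0 11 2 9 5)(3 6 13 12)|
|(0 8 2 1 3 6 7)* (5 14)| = 14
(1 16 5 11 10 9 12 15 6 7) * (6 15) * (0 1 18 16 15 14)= (0 1 15 14)(5 11 10 9 12 6 7 18 16)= [1, 15, 2, 3, 4, 11, 7, 18, 8, 12, 9, 10, 6, 13, 0, 14, 5, 17, 16]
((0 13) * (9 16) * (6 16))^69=(16)(0 13)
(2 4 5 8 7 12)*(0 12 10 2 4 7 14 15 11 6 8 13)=(0 12 4 5 13)(2 7 10)(6 8 14 15 11)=[12, 1, 7, 3, 5, 13, 8, 10, 14, 9, 2, 6, 4, 0, 15, 11]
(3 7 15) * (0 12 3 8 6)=(0 12 3 7 15 8 6)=[12, 1, 2, 7, 4, 5, 0, 15, 6, 9, 10, 11, 3, 13, 14, 8]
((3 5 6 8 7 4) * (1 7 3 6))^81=(1 8 7 3 4 5 6)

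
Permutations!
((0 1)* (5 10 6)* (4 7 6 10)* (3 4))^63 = (10)(0 1)(3 6 4 5 7)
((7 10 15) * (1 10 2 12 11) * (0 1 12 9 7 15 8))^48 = (15)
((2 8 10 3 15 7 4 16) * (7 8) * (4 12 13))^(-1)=((2 7 12 13 4 16)(3 15 8 10))^(-1)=(2 16 4 13 12 7)(3 10 8 15)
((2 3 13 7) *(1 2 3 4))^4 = (1 2 4)(3 13 7)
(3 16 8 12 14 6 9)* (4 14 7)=(3 16 8 12 7 4 14 6 9)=[0, 1, 2, 16, 14, 5, 9, 4, 12, 3, 10, 11, 7, 13, 6, 15, 8]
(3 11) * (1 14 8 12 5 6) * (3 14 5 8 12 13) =(1 5 6)(3 11 14 12 8 13) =[0, 5, 2, 11, 4, 6, 1, 7, 13, 9, 10, 14, 8, 3, 12]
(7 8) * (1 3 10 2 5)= [0, 3, 5, 10, 4, 1, 6, 8, 7, 9, 2]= (1 3 10 2 5)(7 8)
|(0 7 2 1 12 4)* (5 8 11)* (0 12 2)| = 6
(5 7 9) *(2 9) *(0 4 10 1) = [4, 0, 9, 3, 10, 7, 6, 2, 8, 5, 1] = (0 4 10 1)(2 9 5 7)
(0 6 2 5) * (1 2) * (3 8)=[6, 2, 5, 8, 4, 0, 1, 7, 3]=(0 6 1 2 5)(3 8)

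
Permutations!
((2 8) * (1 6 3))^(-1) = (1 3 6)(2 8)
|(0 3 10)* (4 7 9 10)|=6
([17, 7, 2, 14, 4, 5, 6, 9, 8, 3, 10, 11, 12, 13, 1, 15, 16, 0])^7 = (0 17)(1 9 14 7 3)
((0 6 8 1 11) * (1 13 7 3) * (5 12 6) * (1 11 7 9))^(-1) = ((0 5 12 6 8 13 9 1 7 3 11))^(-1) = (0 11 3 7 1 9 13 8 6 12 5)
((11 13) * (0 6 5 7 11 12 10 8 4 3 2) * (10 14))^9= ((0 6 5 7 11 13 12 14 10 8 4 3 2))^9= (0 8 13 6 4 12 5 3 14 7 2 10 11)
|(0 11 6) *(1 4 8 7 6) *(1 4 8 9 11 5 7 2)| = 12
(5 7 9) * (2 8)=(2 8)(5 7 9)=[0, 1, 8, 3, 4, 7, 6, 9, 2, 5]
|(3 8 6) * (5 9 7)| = 3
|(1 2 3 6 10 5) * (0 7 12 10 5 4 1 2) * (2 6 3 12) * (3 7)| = |(0 3 7 2 12 10 4 1)(5 6)| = 8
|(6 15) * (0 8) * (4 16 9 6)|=10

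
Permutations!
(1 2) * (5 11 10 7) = [0, 2, 1, 3, 4, 11, 6, 5, 8, 9, 7, 10] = (1 2)(5 11 10 7)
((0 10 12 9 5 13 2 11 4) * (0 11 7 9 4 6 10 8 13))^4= ((0 8 13 2 7 9 5)(4 11 6 10 12))^4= (0 7 8 9 13 5 2)(4 12 10 6 11)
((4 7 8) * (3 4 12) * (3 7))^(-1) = (3 4)(7 12 8)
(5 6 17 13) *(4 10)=(4 10)(5 6 17 13)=[0, 1, 2, 3, 10, 6, 17, 7, 8, 9, 4, 11, 12, 5, 14, 15, 16, 13]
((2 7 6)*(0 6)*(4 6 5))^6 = ((0 5 4 6 2 7))^6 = (7)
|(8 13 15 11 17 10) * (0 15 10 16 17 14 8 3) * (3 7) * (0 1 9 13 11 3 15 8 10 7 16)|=42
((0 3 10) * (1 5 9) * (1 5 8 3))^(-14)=((0 1 8 3 10)(5 9))^(-14)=(0 1 8 3 10)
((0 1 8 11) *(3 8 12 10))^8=((0 1 12 10 3 8 11))^8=(0 1 12 10 3 8 11)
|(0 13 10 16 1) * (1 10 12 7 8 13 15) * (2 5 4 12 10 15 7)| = 8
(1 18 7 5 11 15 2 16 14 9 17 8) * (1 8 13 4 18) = [0, 1, 16, 3, 18, 11, 6, 5, 8, 17, 10, 15, 12, 4, 9, 2, 14, 13, 7] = (2 16 14 9 17 13 4 18 7 5 11 15)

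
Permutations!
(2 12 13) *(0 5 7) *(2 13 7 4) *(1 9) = (13)(0 5 4 2 12 7)(1 9) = [5, 9, 12, 3, 2, 4, 6, 0, 8, 1, 10, 11, 7, 13]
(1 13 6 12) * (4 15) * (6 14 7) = (1 13 14 7 6 12)(4 15) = [0, 13, 2, 3, 15, 5, 12, 6, 8, 9, 10, 11, 1, 14, 7, 4]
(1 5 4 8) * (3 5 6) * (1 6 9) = (1 9)(3 5 4 8 6) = [0, 9, 2, 5, 8, 4, 3, 7, 6, 1]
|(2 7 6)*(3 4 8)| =|(2 7 6)(3 4 8)| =3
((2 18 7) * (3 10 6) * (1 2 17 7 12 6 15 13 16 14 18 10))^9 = ((1 2 10 15 13 16 14 18 12 6 3)(7 17))^9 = (1 6 18 16 15 2 3 12 14 13 10)(7 17)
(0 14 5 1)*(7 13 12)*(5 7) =(0 14 7 13 12 5 1) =[14, 0, 2, 3, 4, 1, 6, 13, 8, 9, 10, 11, 5, 12, 7]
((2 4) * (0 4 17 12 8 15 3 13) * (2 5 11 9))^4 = (0 9 8)(2 15 4)(3 5 17)(11 12 13)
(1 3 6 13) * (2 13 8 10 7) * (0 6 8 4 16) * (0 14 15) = (0 6 4 16 14 15)(1 3 8 10 7 2 13) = [6, 3, 13, 8, 16, 5, 4, 2, 10, 9, 7, 11, 12, 1, 15, 0, 14]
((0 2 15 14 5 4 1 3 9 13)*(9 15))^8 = (1 15 5)(3 14 4)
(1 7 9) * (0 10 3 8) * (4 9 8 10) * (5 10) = (0 4 9 1 7 8)(3 5 10) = [4, 7, 2, 5, 9, 10, 6, 8, 0, 1, 3]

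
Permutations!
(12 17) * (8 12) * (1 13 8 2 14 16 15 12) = [0, 13, 14, 3, 4, 5, 6, 7, 1, 9, 10, 11, 17, 8, 16, 12, 15, 2] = (1 13 8)(2 14 16 15 12 17)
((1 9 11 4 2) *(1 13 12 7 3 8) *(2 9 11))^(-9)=(1 11 4 9 2 13 12 7 3 8)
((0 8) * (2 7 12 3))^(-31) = (0 8)(2 7 12 3)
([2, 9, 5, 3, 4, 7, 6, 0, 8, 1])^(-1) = (0 7 5 2)(1 9)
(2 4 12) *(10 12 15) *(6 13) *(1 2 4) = (1 2)(4 15 10 12)(6 13) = [0, 2, 1, 3, 15, 5, 13, 7, 8, 9, 12, 11, 4, 6, 14, 10]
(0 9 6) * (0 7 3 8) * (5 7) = [9, 1, 2, 8, 4, 7, 5, 3, 0, 6] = (0 9 6 5 7 3 8)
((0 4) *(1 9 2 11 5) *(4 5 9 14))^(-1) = ((0 5 1 14 4)(2 11 9))^(-1) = (0 4 14 1 5)(2 9 11)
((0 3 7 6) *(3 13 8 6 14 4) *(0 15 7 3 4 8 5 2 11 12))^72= ((0 13 5 2 11 12)(6 15 7 14 8))^72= (6 7 8 15 14)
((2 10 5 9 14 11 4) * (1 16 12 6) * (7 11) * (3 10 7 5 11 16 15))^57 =(1 3 11 2 16 6 15 10 4 7 12)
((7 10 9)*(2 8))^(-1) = ((2 8)(7 10 9))^(-1) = (2 8)(7 9 10)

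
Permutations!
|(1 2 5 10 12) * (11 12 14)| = 7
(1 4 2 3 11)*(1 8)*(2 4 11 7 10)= (1 11 8)(2 3 7 10)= [0, 11, 3, 7, 4, 5, 6, 10, 1, 9, 2, 8]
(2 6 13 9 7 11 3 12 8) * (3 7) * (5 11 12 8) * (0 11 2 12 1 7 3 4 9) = (0 11 3 8 12 5 2 6 13)(1 7)(4 9) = [11, 7, 6, 8, 9, 2, 13, 1, 12, 4, 10, 3, 5, 0]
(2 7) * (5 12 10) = (2 7)(5 12 10) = [0, 1, 7, 3, 4, 12, 6, 2, 8, 9, 5, 11, 10]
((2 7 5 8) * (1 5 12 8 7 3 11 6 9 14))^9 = ((1 5 7 12 8 2 3 11 6 9 14))^9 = (1 9 11 2 12 5 14 6 3 8 7)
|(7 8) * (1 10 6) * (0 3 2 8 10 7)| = |(0 3 2 8)(1 7 10 6)| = 4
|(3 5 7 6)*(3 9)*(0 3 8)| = |(0 3 5 7 6 9 8)| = 7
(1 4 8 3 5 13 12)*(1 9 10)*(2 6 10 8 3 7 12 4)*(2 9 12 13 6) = (1 9 8 7 13 4 3 5 6 10) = [0, 9, 2, 5, 3, 6, 10, 13, 7, 8, 1, 11, 12, 4]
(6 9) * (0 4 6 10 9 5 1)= (0 4 6 5 1)(9 10)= [4, 0, 2, 3, 6, 1, 5, 7, 8, 10, 9]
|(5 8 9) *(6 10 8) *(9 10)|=6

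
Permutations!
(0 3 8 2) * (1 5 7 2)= [3, 5, 0, 8, 4, 7, 6, 2, 1]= (0 3 8 1 5 7 2)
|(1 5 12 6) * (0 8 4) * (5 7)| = 15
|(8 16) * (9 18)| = |(8 16)(9 18)| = 2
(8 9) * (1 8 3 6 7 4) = (1 8 9 3 6 7 4) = [0, 8, 2, 6, 1, 5, 7, 4, 9, 3]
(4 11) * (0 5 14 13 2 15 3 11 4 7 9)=[5, 1, 15, 11, 4, 14, 6, 9, 8, 0, 10, 7, 12, 2, 13, 3]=(0 5 14 13 2 15 3 11 7 9)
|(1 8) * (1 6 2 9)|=5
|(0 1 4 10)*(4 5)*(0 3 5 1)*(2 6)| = |(2 6)(3 5 4 10)| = 4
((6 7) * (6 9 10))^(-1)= (6 10 9 7)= ((6 7 9 10))^(-1)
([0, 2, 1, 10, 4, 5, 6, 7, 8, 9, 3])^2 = [0, 1, 2, 3, 4, 5, 6, 7, 8, 9, 10]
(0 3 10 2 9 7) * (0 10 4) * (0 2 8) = (0 3 4 2 9 7 10 8) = [3, 1, 9, 4, 2, 5, 6, 10, 0, 7, 8]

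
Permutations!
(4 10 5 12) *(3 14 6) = (3 14 6)(4 10 5 12) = [0, 1, 2, 14, 10, 12, 3, 7, 8, 9, 5, 11, 4, 13, 6]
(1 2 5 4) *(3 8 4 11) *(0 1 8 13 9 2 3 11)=(0 1 3 13 9 2 5)(4 8)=[1, 3, 5, 13, 8, 0, 6, 7, 4, 2, 10, 11, 12, 9]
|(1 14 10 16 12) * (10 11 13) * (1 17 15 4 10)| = |(1 14 11 13)(4 10 16 12 17 15)| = 12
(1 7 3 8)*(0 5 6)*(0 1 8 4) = (8)(0 5 6 1 7 3 4) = [5, 7, 2, 4, 0, 6, 1, 3, 8]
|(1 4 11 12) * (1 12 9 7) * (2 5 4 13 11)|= |(1 13 11 9 7)(2 5 4)|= 15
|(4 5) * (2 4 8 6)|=|(2 4 5 8 6)|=5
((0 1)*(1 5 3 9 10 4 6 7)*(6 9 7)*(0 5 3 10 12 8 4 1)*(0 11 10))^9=((0 3 7 11 10 1 5)(4 9 12 8))^9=(0 7 10 5 3 11 1)(4 9 12 8)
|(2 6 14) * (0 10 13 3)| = 12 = |(0 10 13 3)(2 6 14)|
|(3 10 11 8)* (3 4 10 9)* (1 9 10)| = 7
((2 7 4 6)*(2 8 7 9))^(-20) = (9) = ((2 9)(4 6 8 7))^(-20)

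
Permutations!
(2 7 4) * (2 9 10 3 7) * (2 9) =[0, 1, 9, 7, 2, 5, 6, 4, 8, 10, 3] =(2 9 10 3 7 4)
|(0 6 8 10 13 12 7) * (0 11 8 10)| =|(0 6 10 13 12 7 11 8)| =8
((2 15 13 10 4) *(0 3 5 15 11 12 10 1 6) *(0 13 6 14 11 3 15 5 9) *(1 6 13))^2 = (0 13 1 11 10 2 9 15 6 14 12 4 3)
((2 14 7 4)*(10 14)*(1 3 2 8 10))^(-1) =(1 2 3)(4 7 14 10 8)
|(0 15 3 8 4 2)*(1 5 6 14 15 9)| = 11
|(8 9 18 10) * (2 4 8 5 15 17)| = |(2 4 8 9 18 10 5 15 17)| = 9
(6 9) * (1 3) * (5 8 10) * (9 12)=[0, 3, 2, 1, 4, 8, 12, 7, 10, 6, 5, 11, 9]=(1 3)(5 8 10)(6 12 9)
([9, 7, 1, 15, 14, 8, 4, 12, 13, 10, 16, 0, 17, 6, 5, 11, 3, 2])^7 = [0, 12, 7, 3, 14, 8, 4, 17, 13, 9, 10, 11, 2, 6, 5, 15, 16, 1]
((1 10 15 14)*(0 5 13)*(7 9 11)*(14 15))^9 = (15)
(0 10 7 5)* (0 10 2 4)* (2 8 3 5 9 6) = (0 8 3 5 10 7 9 6 2 4) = [8, 1, 4, 5, 0, 10, 2, 9, 3, 6, 7]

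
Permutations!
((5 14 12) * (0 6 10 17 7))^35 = (17)(5 12 14)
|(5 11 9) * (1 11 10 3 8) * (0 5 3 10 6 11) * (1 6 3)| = |(0 5 3 8 6 11 9 1)| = 8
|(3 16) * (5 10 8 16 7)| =6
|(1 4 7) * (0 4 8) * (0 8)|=|(8)(0 4 7 1)|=4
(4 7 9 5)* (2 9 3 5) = (2 9)(3 5 4 7) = [0, 1, 9, 5, 7, 4, 6, 3, 8, 2]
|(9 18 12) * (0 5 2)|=3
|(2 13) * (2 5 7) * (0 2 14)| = |(0 2 13 5 7 14)| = 6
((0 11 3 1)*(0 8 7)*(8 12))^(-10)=((0 11 3 1 12 8 7))^(-10)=(0 12 11 8 3 7 1)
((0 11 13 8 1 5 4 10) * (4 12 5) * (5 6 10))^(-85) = (0 4)(1 10)(5 11)(6 8)(12 13)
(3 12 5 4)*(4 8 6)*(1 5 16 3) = (1 5 8 6 4)(3 12 16) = [0, 5, 2, 12, 1, 8, 4, 7, 6, 9, 10, 11, 16, 13, 14, 15, 3]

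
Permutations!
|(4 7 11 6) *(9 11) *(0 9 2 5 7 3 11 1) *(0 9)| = |(1 9)(2 5 7)(3 11 6 4)| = 12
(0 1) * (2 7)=(0 1)(2 7)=[1, 0, 7, 3, 4, 5, 6, 2]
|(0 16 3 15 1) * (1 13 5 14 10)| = 9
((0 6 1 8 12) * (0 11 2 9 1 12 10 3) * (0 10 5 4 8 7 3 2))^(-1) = ((0 6 12 11)(1 7 3 10 2 9)(4 8 5))^(-1) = (0 11 12 6)(1 9 2 10 3 7)(4 5 8)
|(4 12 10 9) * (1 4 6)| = 6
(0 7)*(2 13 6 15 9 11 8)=(0 7)(2 13 6 15 9 11 8)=[7, 1, 13, 3, 4, 5, 15, 0, 2, 11, 10, 8, 12, 6, 14, 9]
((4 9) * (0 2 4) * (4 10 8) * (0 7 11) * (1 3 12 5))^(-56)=((0 2 10 8 4 9 7 11)(1 3 12 5))^(-56)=(12)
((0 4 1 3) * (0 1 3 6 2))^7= (0 4 3 1 6 2)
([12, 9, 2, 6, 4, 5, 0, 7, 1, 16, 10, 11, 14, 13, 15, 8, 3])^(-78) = (0 14 8 9 3)(1 16 6 12 15)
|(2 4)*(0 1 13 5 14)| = 10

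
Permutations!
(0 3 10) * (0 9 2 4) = (0 3 10 9 2 4) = [3, 1, 4, 10, 0, 5, 6, 7, 8, 2, 9]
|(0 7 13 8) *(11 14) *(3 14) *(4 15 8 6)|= 21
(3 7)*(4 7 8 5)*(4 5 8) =(8)(3 4 7) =[0, 1, 2, 4, 7, 5, 6, 3, 8]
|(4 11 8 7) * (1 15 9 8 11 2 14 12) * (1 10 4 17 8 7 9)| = |(1 15)(2 14 12 10 4)(7 17 8 9)| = 20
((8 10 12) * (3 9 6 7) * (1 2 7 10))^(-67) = (1 6 2 10 7 12 3 8 9) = ((1 2 7 3 9 6 10 12 8))^(-67)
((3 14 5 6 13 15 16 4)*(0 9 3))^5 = (0 6)(3 15)(4 5)(9 13)(14 16)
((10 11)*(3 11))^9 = (11)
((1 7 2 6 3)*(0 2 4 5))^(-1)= ((0 2 6 3 1 7 4 5))^(-1)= (0 5 4 7 1 3 6 2)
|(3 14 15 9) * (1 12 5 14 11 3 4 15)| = |(1 12 5 14)(3 11)(4 15 9)| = 12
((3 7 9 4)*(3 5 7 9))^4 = ((3 9 4 5 7))^4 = (3 7 5 4 9)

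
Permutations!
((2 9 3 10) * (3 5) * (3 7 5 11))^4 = ((2 9 11 3 10)(5 7))^4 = (2 10 3 11 9)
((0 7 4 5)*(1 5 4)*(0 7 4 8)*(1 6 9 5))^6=((0 4 8)(5 7 6 9))^6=(5 6)(7 9)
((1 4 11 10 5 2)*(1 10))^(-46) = ((1 4 11)(2 10 5))^(-46) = (1 11 4)(2 5 10)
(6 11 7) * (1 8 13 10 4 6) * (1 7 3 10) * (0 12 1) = (0 12 1 8 13)(3 10 4 6 11) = [12, 8, 2, 10, 6, 5, 11, 7, 13, 9, 4, 3, 1, 0]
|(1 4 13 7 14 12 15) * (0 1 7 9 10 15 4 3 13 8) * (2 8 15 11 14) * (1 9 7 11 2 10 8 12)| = |(0 9 8)(1 3 13 7 10 2 12 4 15 11 14)| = 33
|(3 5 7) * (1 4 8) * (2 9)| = 6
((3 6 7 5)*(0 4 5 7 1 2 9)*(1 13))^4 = ((0 4 5 3 6 13 1 2 9))^4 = (0 6 9 3 2 5 1 4 13)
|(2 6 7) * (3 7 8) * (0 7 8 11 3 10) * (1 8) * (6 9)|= |(0 7 2 9 6 11 3 1 8 10)|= 10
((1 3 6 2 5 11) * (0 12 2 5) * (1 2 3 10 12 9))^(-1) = (0 2 11 5 6 3 12 10 1 9) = ((0 9 1 10 12 3 6 5 11 2))^(-1)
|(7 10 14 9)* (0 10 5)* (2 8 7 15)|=9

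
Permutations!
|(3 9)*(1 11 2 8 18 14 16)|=|(1 11 2 8 18 14 16)(3 9)|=14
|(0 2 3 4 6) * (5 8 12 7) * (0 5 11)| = |(0 2 3 4 6 5 8 12 7 11)| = 10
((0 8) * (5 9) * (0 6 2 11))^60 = ((0 8 6 2 11)(5 9))^60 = (11)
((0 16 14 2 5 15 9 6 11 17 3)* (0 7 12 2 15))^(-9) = ((0 16 14 15 9 6 11 17 3 7 12 2 5))^(-9) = (0 9 3 5 15 17 2 14 11 12 16 6 7)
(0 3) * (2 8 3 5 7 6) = (0 5 7 6 2 8 3) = [5, 1, 8, 0, 4, 7, 2, 6, 3]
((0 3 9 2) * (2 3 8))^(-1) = (0 2 8)(3 9)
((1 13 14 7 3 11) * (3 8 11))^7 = ((1 13 14 7 8 11))^7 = (1 13 14 7 8 11)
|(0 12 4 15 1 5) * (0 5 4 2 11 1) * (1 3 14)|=9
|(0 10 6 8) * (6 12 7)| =6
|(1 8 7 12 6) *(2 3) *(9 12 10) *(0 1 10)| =|(0 1 8 7)(2 3)(6 10 9 12)| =4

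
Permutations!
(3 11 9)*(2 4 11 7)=[0, 1, 4, 7, 11, 5, 6, 2, 8, 3, 10, 9]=(2 4 11 9 3 7)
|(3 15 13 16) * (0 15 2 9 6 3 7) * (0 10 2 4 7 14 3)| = 12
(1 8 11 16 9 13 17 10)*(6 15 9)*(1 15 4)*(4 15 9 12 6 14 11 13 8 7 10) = (1 7 10 9 8 13 17 4)(6 15 12)(11 16 14) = [0, 7, 2, 3, 1, 5, 15, 10, 13, 8, 9, 16, 6, 17, 11, 12, 14, 4]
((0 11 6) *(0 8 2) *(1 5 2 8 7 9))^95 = ((0 11 6 7 9 1 5 2))^95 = (0 2 5 1 9 7 6 11)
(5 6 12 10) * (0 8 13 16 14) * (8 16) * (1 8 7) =[16, 8, 2, 3, 4, 6, 12, 1, 13, 9, 5, 11, 10, 7, 0, 15, 14] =(0 16 14)(1 8 13 7)(5 6 12 10)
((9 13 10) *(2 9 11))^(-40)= (13)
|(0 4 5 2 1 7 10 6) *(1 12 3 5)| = 12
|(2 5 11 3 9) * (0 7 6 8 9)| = |(0 7 6 8 9 2 5 11 3)| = 9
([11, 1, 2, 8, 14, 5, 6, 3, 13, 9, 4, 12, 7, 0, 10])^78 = [11, 1, 2, 8, 4, 5, 6, 3, 13, 9, 10, 12, 7, 0, 14]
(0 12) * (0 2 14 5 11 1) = (0 12 2 14 5 11 1) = [12, 0, 14, 3, 4, 11, 6, 7, 8, 9, 10, 1, 2, 13, 5]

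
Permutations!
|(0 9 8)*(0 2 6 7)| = |(0 9 8 2 6 7)| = 6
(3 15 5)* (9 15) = (3 9 15 5) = [0, 1, 2, 9, 4, 3, 6, 7, 8, 15, 10, 11, 12, 13, 14, 5]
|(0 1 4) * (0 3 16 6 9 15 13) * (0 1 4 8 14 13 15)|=|(0 4 3 16 6 9)(1 8 14 13)|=12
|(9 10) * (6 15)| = 2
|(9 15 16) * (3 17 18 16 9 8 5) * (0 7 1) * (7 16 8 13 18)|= 10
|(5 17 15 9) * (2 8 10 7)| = |(2 8 10 7)(5 17 15 9)| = 4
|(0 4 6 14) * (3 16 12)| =|(0 4 6 14)(3 16 12)| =12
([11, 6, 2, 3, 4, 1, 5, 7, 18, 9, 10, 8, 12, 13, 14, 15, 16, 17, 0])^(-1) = (0 18 8 11)(1 5 6)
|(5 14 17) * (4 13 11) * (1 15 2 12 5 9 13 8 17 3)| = 42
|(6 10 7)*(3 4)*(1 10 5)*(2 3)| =|(1 10 7 6 5)(2 3 4)| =15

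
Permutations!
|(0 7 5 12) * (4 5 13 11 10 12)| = 6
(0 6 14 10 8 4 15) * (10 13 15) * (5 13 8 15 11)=[6, 1, 2, 3, 10, 13, 14, 7, 4, 9, 15, 5, 12, 11, 8, 0]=(0 6 14 8 4 10 15)(5 13 11)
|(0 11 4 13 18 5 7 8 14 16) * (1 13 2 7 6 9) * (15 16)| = 18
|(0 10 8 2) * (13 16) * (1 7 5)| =12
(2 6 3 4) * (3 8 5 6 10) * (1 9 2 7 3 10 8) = (10)(1 9 2 8 5 6)(3 4 7) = [0, 9, 8, 4, 7, 6, 1, 3, 5, 2, 10]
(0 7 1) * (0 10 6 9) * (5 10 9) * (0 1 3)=(0 7 3)(1 9)(5 10 6)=[7, 9, 2, 0, 4, 10, 5, 3, 8, 1, 6]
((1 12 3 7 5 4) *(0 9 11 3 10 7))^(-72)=((0 9 11 3)(1 12 10 7 5 4))^(-72)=(12)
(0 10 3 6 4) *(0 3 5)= (0 10 5)(3 6 4)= [10, 1, 2, 6, 3, 0, 4, 7, 8, 9, 5]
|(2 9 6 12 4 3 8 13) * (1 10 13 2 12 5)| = |(1 10 13 12 4 3 8 2 9 6 5)| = 11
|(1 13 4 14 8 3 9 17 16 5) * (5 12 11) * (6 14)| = 13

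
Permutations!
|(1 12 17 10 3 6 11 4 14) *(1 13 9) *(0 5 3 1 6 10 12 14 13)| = |(0 5 3 10 1 14)(4 13 9 6 11)(12 17)| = 30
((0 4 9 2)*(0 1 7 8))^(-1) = (0 8 7 1 2 9 4)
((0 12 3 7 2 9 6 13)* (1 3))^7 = (0 6 2 3 12 13 9 7 1)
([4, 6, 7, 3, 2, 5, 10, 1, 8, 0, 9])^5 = (0 6 2 9 1 4 10 7)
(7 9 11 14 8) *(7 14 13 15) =(7 9 11 13 15)(8 14) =[0, 1, 2, 3, 4, 5, 6, 9, 14, 11, 10, 13, 12, 15, 8, 7]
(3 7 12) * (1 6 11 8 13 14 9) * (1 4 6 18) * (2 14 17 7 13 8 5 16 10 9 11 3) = (1 18)(2 14 11 5 16 10 9 4 6 3 13 17 7 12) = [0, 18, 14, 13, 6, 16, 3, 12, 8, 4, 9, 5, 2, 17, 11, 15, 10, 7, 1]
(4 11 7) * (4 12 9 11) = (7 12 9 11) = [0, 1, 2, 3, 4, 5, 6, 12, 8, 11, 10, 7, 9]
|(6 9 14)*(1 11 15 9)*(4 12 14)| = 8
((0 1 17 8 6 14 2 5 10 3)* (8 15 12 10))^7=((0 1 17 15 12 10 3)(2 5 8 6 14))^7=(17)(2 8 14 5 6)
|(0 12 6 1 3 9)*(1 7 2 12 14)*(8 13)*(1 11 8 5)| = 36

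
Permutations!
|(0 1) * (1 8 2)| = 4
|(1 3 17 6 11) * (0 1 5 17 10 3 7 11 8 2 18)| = |(0 1 7 11 5 17 6 8 2 18)(3 10)| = 10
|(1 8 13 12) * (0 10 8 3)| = 7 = |(0 10 8 13 12 1 3)|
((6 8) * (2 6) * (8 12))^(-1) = (2 8 12 6)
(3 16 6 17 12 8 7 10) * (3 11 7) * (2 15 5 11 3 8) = (2 15 5 11 7 10 3 16 6 17 12) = [0, 1, 15, 16, 4, 11, 17, 10, 8, 9, 3, 7, 2, 13, 14, 5, 6, 12]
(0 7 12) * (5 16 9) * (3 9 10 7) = (0 3 9 5 16 10 7 12) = [3, 1, 2, 9, 4, 16, 6, 12, 8, 5, 7, 11, 0, 13, 14, 15, 10]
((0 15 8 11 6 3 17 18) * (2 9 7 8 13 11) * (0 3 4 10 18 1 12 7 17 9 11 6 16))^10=((0 15 13 6 4 10 18 3 9 17 1 12 7 8 2 11 16))^10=(0 1 6 8 18 16 17 13 7 10 11 9 15 12 4 2 3)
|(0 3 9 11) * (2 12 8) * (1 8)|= 4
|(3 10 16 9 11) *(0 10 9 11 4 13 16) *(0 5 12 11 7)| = |(0 10 5 12 11 3 9 4 13 16 7)| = 11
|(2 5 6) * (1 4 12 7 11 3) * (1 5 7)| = |(1 4 12)(2 7 11 3 5 6)| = 6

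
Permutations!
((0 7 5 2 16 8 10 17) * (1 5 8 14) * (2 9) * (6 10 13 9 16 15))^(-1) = ((0 7 8 13 9 2 15 6 10 17)(1 5 16 14))^(-1) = (0 17 10 6 15 2 9 13 8 7)(1 14 16 5)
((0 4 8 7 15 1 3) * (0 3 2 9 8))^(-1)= ((0 4)(1 2 9 8 7 15))^(-1)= (0 4)(1 15 7 8 9 2)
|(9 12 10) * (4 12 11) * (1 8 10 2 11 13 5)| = |(1 8 10 9 13 5)(2 11 4 12)| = 12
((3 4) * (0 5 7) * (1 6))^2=(0 7 5)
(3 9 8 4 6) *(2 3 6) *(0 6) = (0 6)(2 3 9 8 4) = [6, 1, 3, 9, 2, 5, 0, 7, 4, 8]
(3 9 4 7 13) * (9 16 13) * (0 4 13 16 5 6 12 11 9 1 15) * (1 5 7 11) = [4, 15, 2, 7, 11, 6, 12, 5, 8, 13, 10, 9, 1, 3, 14, 0, 16] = (16)(0 4 11 9 13 3 7 5 6 12 1 15)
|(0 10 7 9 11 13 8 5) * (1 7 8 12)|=|(0 10 8 5)(1 7 9 11 13 12)|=12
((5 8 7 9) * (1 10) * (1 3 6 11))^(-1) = (1 11 6 3 10)(5 9 7 8)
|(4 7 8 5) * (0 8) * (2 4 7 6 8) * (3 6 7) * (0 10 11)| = 12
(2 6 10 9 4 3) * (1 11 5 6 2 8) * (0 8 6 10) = [8, 11, 2, 6, 3, 10, 0, 7, 1, 4, 9, 5] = (0 8 1 11 5 10 9 4 3 6)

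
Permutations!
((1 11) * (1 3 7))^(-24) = (11)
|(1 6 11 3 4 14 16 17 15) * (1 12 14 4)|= |(1 6 11 3)(12 14 16 17 15)|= 20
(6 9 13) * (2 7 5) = (2 7 5)(6 9 13) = [0, 1, 7, 3, 4, 2, 9, 5, 8, 13, 10, 11, 12, 6]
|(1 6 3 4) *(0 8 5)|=|(0 8 5)(1 6 3 4)|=12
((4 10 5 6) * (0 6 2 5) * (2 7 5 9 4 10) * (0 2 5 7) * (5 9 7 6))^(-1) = (0 5)(2 10 6 7)(4 9)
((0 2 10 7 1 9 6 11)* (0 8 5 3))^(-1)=(0 3 5 8 11 6 9 1 7 10 2)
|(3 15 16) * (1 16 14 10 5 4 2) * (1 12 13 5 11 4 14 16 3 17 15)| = 24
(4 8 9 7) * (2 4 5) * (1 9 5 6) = (1 9 7 6)(2 4 8 5) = [0, 9, 4, 3, 8, 2, 1, 6, 5, 7]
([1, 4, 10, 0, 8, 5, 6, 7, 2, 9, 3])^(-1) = (0 3 10 2 8 4 1)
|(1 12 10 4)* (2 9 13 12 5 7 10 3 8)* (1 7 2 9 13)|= |(1 5 2 13 12 3 8 9)(4 7 10)|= 24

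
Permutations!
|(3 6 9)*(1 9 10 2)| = |(1 9 3 6 10 2)| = 6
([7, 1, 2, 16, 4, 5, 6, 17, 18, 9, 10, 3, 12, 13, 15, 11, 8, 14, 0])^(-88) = (0 17 15 3 8)(7 14 11 16 18)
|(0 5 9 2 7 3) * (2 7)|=|(0 5 9 7 3)|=5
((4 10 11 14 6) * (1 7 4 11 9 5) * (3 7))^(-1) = (1 5 9 10 4 7 3)(6 14 11)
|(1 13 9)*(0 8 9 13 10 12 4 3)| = |(13)(0 8 9 1 10 12 4 3)| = 8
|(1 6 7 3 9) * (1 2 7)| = 4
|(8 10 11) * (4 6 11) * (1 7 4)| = 7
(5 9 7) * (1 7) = (1 7 5 9) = [0, 7, 2, 3, 4, 9, 6, 5, 8, 1]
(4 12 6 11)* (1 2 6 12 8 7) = (12)(1 2 6 11 4 8 7) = [0, 2, 6, 3, 8, 5, 11, 1, 7, 9, 10, 4, 12]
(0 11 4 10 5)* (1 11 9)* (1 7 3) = (0 9 7 3 1 11 4 10 5) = [9, 11, 2, 1, 10, 0, 6, 3, 8, 7, 5, 4]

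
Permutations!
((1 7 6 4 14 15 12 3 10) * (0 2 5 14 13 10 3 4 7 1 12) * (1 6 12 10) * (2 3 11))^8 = ((0 3 11 2 5 14 15)(1 6 7 12 4 13))^8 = (0 3 11 2 5 14 15)(1 7 4)(6 12 13)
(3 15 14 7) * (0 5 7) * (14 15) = (15)(0 5 7 3 14) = [5, 1, 2, 14, 4, 7, 6, 3, 8, 9, 10, 11, 12, 13, 0, 15]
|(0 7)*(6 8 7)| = 4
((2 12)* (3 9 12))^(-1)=(2 12 9 3)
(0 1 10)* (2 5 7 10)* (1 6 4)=(0 6 4 1 2 5 7 10)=[6, 2, 5, 3, 1, 7, 4, 10, 8, 9, 0]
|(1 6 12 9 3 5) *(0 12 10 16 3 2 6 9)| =|(0 12)(1 9 2 6 10 16 3 5)| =8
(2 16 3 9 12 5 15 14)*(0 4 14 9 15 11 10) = [4, 1, 16, 15, 14, 11, 6, 7, 8, 12, 0, 10, 5, 13, 2, 9, 3] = (0 4 14 2 16 3 15 9 12 5 11 10)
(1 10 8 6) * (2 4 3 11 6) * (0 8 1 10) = (0 8 2 4 3 11 6 10 1) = [8, 0, 4, 11, 3, 5, 10, 7, 2, 9, 1, 6]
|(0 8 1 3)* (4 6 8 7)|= |(0 7 4 6 8 1 3)|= 7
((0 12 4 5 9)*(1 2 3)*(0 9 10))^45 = ((0 12 4 5 10)(1 2 3))^45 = (12)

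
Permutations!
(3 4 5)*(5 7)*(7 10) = (3 4 10 7 5) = [0, 1, 2, 4, 10, 3, 6, 5, 8, 9, 7]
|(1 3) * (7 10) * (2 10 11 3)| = |(1 2 10 7 11 3)| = 6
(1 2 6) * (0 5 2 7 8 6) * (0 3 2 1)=(0 5 1 7 8 6)(2 3)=[5, 7, 3, 2, 4, 1, 0, 8, 6]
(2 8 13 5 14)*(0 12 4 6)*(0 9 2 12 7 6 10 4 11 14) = (0 7 6 9 2 8 13 5)(4 10)(11 14 12) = [7, 1, 8, 3, 10, 0, 9, 6, 13, 2, 4, 14, 11, 5, 12]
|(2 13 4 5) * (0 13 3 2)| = 4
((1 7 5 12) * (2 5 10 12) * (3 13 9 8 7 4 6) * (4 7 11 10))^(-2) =(1 10 8 13 6 7 12 11 9 3 4)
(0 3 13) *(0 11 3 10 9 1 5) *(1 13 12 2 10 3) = [3, 5, 10, 12, 4, 0, 6, 7, 8, 13, 9, 1, 2, 11] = (0 3 12 2 10 9 13 11 1 5)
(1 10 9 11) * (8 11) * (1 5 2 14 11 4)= [0, 10, 14, 3, 1, 2, 6, 7, 4, 8, 9, 5, 12, 13, 11]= (1 10 9 8 4)(2 14 11 5)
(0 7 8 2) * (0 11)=(0 7 8 2 11)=[7, 1, 11, 3, 4, 5, 6, 8, 2, 9, 10, 0]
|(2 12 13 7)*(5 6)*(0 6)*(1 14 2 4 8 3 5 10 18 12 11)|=|(0 6 10 18 12 13 7 4 8 3 5)(1 14 2 11)|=44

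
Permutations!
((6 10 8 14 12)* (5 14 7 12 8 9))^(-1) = (5 9 10 6 12 7 8 14)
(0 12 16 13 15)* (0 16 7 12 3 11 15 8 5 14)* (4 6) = [3, 1, 2, 11, 6, 14, 4, 12, 5, 9, 10, 15, 7, 8, 0, 16, 13] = (0 3 11 15 16 13 8 5 14)(4 6)(7 12)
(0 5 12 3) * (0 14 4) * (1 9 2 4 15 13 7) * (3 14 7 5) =(0 3 7 1 9 2 4)(5 12 14 15 13) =[3, 9, 4, 7, 0, 12, 6, 1, 8, 2, 10, 11, 14, 5, 15, 13]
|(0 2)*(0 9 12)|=|(0 2 9 12)|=4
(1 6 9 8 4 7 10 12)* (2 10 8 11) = (1 6 9 11 2 10 12)(4 7 8) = [0, 6, 10, 3, 7, 5, 9, 8, 4, 11, 12, 2, 1]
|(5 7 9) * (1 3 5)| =5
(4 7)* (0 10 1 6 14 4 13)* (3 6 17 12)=(0 10 1 17 12 3 6 14 4 7 13)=[10, 17, 2, 6, 7, 5, 14, 13, 8, 9, 1, 11, 3, 0, 4, 15, 16, 12]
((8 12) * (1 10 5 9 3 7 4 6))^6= (12)(1 4 3 5)(6 7 9 10)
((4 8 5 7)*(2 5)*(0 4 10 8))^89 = (0 4)(2 8 10 7 5)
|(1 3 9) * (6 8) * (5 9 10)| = |(1 3 10 5 9)(6 8)| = 10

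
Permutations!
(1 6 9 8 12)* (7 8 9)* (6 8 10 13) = (1 8 12)(6 7 10 13) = [0, 8, 2, 3, 4, 5, 7, 10, 12, 9, 13, 11, 1, 6]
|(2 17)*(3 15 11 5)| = |(2 17)(3 15 11 5)| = 4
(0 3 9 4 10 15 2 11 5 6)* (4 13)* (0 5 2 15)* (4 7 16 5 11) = [3, 1, 4, 9, 10, 6, 11, 16, 8, 13, 0, 2, 12, 7, 14, 15, 5] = (0 3 9 13 7 16 5 6 11 2 4 10)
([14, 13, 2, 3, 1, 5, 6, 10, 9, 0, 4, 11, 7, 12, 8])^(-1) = (0 9 8 14)(1 4 10 7 12 13)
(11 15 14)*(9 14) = [0, 1, 2, 3, 4, 5, 6, 7, 8, 14, 10, 15, 12, 13, 11, 9] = (9 14 11 15)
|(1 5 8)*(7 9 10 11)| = |(1 5 8)(7 9 10 11)| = 12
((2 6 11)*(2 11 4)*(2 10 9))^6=(11)(2 6 4 10 9)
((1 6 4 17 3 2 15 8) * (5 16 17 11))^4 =(1 5 2 6 16 15 4 17 8 11 3)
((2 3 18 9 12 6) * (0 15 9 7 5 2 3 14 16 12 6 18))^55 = ((0 15 9 6 3)(2 14 16 12 18 7 5))^55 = (2 5 7 18 12 16 14)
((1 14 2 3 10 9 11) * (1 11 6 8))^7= ((1 14 2 3 10 9 6 8))^7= (1 8 6 9 10 3 2 14)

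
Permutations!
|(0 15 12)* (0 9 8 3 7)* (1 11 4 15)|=10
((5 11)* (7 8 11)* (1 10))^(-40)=(11)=((1 10)(5 7 8 11))^(-40)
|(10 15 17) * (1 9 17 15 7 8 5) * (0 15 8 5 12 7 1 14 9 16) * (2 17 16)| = |(0 15 8 12 7 5 14 9 16)(1 2 17 10)| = 36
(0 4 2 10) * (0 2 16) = [4, 1, 10, 3, 16, 5, 6, 7, 8, 9, 2, 11, 12, 13, 14, 15, 0] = (0 4 16)(2 10)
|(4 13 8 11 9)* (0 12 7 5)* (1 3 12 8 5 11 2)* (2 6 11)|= 40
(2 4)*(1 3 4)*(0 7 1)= (0 7 1 3 4 2)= [7, 3, 0, 4, 2, 5, 6, 1]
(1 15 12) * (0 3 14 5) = (0 3 14 5)(1 15 12) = [3, 15, 2, 14, 4, 0, 6, 7, 8, 9, 10, 11, 1, 13, 5, 12]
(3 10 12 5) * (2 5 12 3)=(12)(2 5)(3 10)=[0, 1, 5, 10, 4, 2, 6, 7, 8, 9, 3, 11, 12]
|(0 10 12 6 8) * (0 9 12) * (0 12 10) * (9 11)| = 6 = |(6 8 11 9 10 12)|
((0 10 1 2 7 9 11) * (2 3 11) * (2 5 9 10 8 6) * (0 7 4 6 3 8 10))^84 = ((0 10 1 8 3 11 7)(2 4 6)(5 9))^84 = (11)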